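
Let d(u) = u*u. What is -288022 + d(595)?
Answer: 66003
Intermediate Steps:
d(u) = u²
-288022 + d(595) = -288022 + 595² = -288022 + 354025 = 66003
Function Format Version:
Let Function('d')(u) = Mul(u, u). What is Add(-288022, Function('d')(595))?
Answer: 66003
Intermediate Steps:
Function('d')(u) = Pow(u, 2)
Add(-288022, Function('d')(595)) = Add(-288022, Pow(595, 2)) = Add(-288022, 354025) = 66003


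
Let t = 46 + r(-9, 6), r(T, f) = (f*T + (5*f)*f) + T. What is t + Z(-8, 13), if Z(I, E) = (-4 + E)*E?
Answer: 280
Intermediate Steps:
r(T, f) = T + 5*f**2 + T*f (r(T, f) = (T*f + 5*f**2) + T = (5*f**2 + T*f) + T = T + 5*f**2 + T*f)
Z(I, E) = E*(-4 + E)
t = 163 (t = 46 + (-9 + 5*6**2 - 9*6) = 46 + (-9 + 5*36 - 54) = 46 + (-9 + 180 - 54) = 46 + 117 = 163)
t + Z(-8, 13) = 163 + 13*(-4 + 13) = 163 + 13*9 = 163 + 117 = 280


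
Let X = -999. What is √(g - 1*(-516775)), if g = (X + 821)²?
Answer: √548459 ≈ 740.58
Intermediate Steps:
g = 31684 (g = (-999 + 821)² = (-178)² = 31684)
√(g - 1*(-516775)) = √(31684 - 1*(-516775)) = √(31684 + 516775) = √548459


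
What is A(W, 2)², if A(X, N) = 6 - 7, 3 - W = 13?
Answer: 1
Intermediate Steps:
W = -10 (W = 3 - 1*13 = 3 - 13 = -10)
A(X, N) = -1
A(W, 2)² = (-1)² = 1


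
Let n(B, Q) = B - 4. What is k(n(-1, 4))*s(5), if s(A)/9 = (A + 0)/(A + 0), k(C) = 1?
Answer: 9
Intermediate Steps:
n(B, Q) = -4 + B
s(A) = 9 (s(A) = 9*((A + 0)/(A + 0)) = 9*(A/A) = 9*1 = 9)
k(n(-1, 4))*s(5) = 1*9 = 9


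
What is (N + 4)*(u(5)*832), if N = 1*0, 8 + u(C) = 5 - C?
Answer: -26624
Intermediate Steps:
u(C) = -3 - C (u(C) = -8 + (5 - C) = -3 - C)
N = 0
(N + 4)*(u(5)*832) = (0 + 4)*((-3 - 1*5)*832) = 4*((-3 - 5)*832) = 4*(-8*832) = 4*(-6656) = -26624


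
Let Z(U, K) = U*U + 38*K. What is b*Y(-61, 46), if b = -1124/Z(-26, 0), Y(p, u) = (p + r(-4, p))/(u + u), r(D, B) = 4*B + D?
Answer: 86829/15548 ≈ 5.5846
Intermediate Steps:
r(D, B) = D + 4*B
Y(p, u) = (-4 + 5*p)/(2*u) (Y(p, u) = (p + (-4 + 4*p))/(u + u) = (-4 + 5*p)/((2*u)) = (-4 + 5*p)*(1/(2*u)) = (-4 + 5*p)/(2*u))
Z(U, K) = U² + 38*K
b = -281/169 (b = -1124/((-26)² + 38*0) = -1124/(676 + 0) = -1124/676 = -1124*1/676 = -281/169 ≈ -1.6627)
b*Y(-61, 46) = -281*(-4 + 5*(-61))/(338*46) = -281*(-4 - 305)/(338*46) = -281*(-309)/(338*46) = -281/169*(-309/92) = 86829/15548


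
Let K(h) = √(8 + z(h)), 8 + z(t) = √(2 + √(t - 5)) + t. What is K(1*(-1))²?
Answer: -1 + √(2 + I*√6) ≈ 0.60659 + 0.76232*I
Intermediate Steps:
z(t) = -8 + t + √(2 + √(-5 + t)) (z(t) = -8 + (√(2 + √(t - 5)) + t) = -8 + (√(2 + √(-5 + t)) + t) = -8 + (t + √(2 + √(-5 + t))) = -8 + t + √(2 + √(-5 + t)))
K(h) = √(h + √(2 + √(-5 + h))) (K(h) = √(8 + (-8 + h + √(2 + √(-5 + h)))) = √(h + √(2 + √(-5 + h))))
K(1*(-1))² = (√(1*(-1) + √(2 + √(-5 + 1*(-1)))))² = (√(-1 + √(2 + √(-5 - 1))))² = (√(-1 + √(2 + √(-6))))² = (√(-1 + √(2 + I*√6)))² = -1 + √(2 + I*√6)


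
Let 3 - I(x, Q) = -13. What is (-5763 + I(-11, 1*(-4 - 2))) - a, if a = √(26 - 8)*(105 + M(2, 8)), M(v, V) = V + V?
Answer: -5747 - 363*√2 ≈ -6260.4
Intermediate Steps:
I(x, Q) = 16 (I(x, Q) = 3 - 1*(-13) = 3 + 13 = 16)
M(v, V) = 2*V
a = 363*√2 (a = √(26 - 8)*(105 + 2*8) = √18*(105 + 16) = (3*√2)*121 = 363*√2 ≈ 513.36)
(-5763 + I(-11, 1*(-4 - 2))) - a = (-5763 + 16) - 363*√2 = -5747 - 363*√2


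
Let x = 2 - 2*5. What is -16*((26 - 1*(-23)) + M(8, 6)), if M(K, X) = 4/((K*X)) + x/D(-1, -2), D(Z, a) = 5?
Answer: -11396/15 ≈ -759.73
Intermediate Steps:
x = -8 (x = 2 - 10 = -8)
M(K, X) = -8/5 + 4/(K*X) (M(K, X) = 4/((K*X)) - 8/5 = 4*(1/(K*X)) - 8*1/5 = 4/(K*X) - 8/5 = -8/5 + 4/(K*X))
-16*((26 - 1*(-23)) + M(8, 6)) = -16*((26 - 1*(-23)) + (-8/5 + 4/(8*6))) = -16*((26 + 23) + (-8/5 + 4*(1/8)*(1/6))) = -16*(49 + (-8/5 + 1/12)) = -16*(49 - 91/60) = -16*2849/60 = -11396/15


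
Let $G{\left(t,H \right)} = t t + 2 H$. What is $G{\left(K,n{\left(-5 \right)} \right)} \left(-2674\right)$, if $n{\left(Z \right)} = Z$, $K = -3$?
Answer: $2674$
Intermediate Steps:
$G{\left(t,H \right)} = t^{2} + 2 H$
$G{\left(K,n{\left(-5 \right)} \right)} \left(-2674\right) = \left(\left(-3\right)^{2} + 2 \left(-5\right)\right) \left(-2674\right) = \left(9 - 10\right) \left(-2674\right) = \left(-1\right) \left(-2674\right) = 2674$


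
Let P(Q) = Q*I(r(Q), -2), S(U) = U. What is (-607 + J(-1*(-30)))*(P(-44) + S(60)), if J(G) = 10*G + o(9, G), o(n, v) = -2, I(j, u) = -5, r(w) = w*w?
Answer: -86520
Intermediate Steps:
r(w) = w²
P(Q) = -5*Q (P(Q) = Q*(-5) = -5*Q)
J(G) = -2 + 10*G (J(G) = 10*G - 2 = -2 + 10*G)
(-607 + J(-1*(-30)))*(P(-44) + S(60)) = (-607 + (-2 + 10*(-1*(-30))))*(-5*(-44) + 60) = (-607 + (-2 + 10*30))*(220 + 60) = (-607 + (-2 + 300))*280 = (-607 + 298)*280 = -309*280 = -86520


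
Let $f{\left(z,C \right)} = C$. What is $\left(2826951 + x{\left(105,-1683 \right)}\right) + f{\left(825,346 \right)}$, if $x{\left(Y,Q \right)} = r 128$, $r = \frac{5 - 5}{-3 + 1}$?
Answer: $2827297$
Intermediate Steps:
$r = 0$ ($r = \frac{0}{-2} = 0 \left(- \frac{1}{2}\right) = 0$)
$x{\left(Y,Q \right)} = 0$ ($x{\left(Y,Q \right)} = 0 \cdot 128 = 0$)
$\left(2826951 + x{\left(105,-1683 \right)}\right) + f{\left(825,346 \right)} = \left(2826951 + 0\right) + 346 = 2826951 + 346 = 2827297$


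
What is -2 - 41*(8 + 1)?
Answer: -371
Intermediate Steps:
-2 - 41*(8 + 1) = -2 - 41*9 = -2 - 369 = -371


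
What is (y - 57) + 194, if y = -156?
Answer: -19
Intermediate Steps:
(y - 57) + 194 = (-156 - 57) + 194 = -213 + 194 = -19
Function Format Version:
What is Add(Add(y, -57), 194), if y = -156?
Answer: -19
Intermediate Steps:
Add(Add(y, -57), 194) = Add(Add(-156, -57), 194) = Add(-213, 194) = -19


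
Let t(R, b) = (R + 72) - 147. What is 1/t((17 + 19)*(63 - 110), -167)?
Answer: -1/1767 ≈ -0.00056593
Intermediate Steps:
t(R, b) = -75 + R (t(R, b) = (72 + R) - 147 = -75 + R)
1/t((17 + 19)*(63 - 110), -167) = 1/(-75 + (17 + 19)*(63 - 110)) = 1/(-75 + 36*(-47)) = 1/(-75 - 1692) = 1/(-1767) = -1/1767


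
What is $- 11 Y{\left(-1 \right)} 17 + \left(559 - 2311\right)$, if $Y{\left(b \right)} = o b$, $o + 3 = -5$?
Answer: $-3248$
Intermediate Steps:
$o = -8$ ($o = -3 - 5 = -8$)
$Y{\left(b \right)} = - 8 b$
$- 11 Y{\left(-1 \right)} 17 + \left(559 - 2311\right) = - 11 \left(\left(-8\right) \left(-1\right)\right) 17 + \left(559 - 2311\right) = \left(-11\right) 8 \cdot 17 - 1752 = \left(-88\right) 17 - 1752 = -1496 - 1752 = -3248$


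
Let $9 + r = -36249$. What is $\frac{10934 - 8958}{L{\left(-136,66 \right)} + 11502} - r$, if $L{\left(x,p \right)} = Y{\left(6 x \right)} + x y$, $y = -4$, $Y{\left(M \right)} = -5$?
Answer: $\frac{436584554}{12041} \approx 36258.0$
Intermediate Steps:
$r = -36258$ ($r = -9 - 36249 = -36258$)
$L{\left(x,p \right)} = -5 - 4 x$ ($L{\left(x,p \right)} = -5 + x \left(-4\right) = -5 - 4 x$)
$\frac{10934 - 8958}{L{\left(-136,66 \right)} + 11502} - r = \frac{10934 - 8958}{\left(-5 - -544\right) + 11502} - -36258 = \frac{1976}{\left(-5 + 544\right) + 11502} + 36258 = \frac{1976}{539 + 11502} + 36258 = \frac{1976}{12041} + 36258 = \frac{436584554}{12041}$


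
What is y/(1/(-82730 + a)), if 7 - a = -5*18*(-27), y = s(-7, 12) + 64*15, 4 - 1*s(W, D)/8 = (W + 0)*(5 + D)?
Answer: -165537432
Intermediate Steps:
s(W, D) = 32 - 8*W*(5 + D) (s(W, D) = 32 - 8*(W + 0)*(5 + D) = 32 - 8*W*(5 + D))
y = 1944 (y = (32 - 40*(-7) - 8*12*(-7)) + 64*15 = (32 + 280 + 672) + 960 = 984 + 960 = 1944)
a = -2423 (a = 7 - (-5*18)*(-27) = 7 - (-90)*(-27) = 7 - 1*2430 = 7 - 2430 = -2423)
y/(1/(-82730 + a)) = 1944/(1/(-82730 - 2423)) = 1944/(1/(-85153)) = 1944/(-1/85153) = 1944*(-85153) = -165537432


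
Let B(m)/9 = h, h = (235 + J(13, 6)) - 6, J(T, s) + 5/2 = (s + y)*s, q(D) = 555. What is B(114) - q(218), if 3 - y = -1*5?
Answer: 4479/2 ≈ 2239.5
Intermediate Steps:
y = 8 (y = 3 - (-1)*5 = 3 - 1*(-5) = 3 + 5 = 8)
J(T, s) = -5/2 + s*(8 + s) (J(T, s) = -5/2 + (s + 8)*s = -5/2 + (8 + s)*s = -5/2 + s*(8 + s))
h = 621/2 (h = (235 + (-5/2 + 6**2 + 8*6)) - 6 = (235 + (-5/2 + 36 + 48)) - 6 = (235 + 163/2) - 6 = 633/2 - 6 = 621/2 ≈ 310.50)
B(m) = 5589/2 (B(m) = 9*(621/2) = 5589/2)
B(114) - q(218) = 5589/2 - 1*555 = 5589/2 - 555 = 4479/2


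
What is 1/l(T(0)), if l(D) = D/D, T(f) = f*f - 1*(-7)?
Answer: 1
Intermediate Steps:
T(f) = 7 + f**2 (T(f) = f**2 + 7 = 7 + f**2)
l(D) = 1
1/l(T(0)) = 1/1 = 1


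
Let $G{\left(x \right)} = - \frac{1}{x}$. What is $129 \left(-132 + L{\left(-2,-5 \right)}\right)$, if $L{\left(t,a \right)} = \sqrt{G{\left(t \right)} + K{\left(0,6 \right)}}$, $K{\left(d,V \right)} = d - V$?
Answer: $-17028 + \frac{129 i \sqrt{22}}{2} \approx -17028.0 + 302.53 i$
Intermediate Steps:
$L{\left(t,a \right)} = \sqrt{-6 - \frac{1}{t}}$ ($L{\left(t,a \right)} = \sqrt{- \frac{1}{t} + \left(0 - 6\right)} = \sqrt{- \frac{1}{t} - 6} = \sqrt{-6 - \frac{1}{t}}$)
$129 \left(-132 + L{\left(-2,-5 \right)}\right) = 129 \left(-132 + \sqrt{-6 - \frac{1}{-2}}\right) = 129 \left(-132 + \sqrt{-6 - - \frac{1}{2}}\right) = 129 \left(-132 + \sqrt{-6 + \frac{1}{2}}\right) = 129 \left(-132 + \sqrt{- \frac{11}{2}}\right) = 129 \left(-132 + \frac{i \sqrt{22}}{2}\right) = -17028 + \frac{129 i \sqrt{22}}{2}$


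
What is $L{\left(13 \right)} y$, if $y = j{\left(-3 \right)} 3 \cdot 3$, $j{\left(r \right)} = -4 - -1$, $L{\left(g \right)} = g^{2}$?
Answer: $-4563$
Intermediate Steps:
$j{\left(r \right)} = -3$ ($j{\left(r \right)} = -4 + 1 = -3$)
$y = -27$ ($y = - 3 \cdot 3 \cdot 3 = \left(-3\right) 9 = -27$)
$L{\left(13 \right)} y = 13^{2} \left(-27\right) = 169 \left(-27\right) = -4563$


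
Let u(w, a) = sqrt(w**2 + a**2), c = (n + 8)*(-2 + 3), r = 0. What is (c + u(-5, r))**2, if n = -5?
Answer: 64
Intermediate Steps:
c = 3 (c = (-5 + 8)*(-2 + 3) = 3*1 = 3)
u(w, a) = sqrt(a**2 + w**2)
(c + u(-5, r))**2 = (3 + sqrt(0**2 + (-5)**2))**2 = (3 + sqrt(0 + 25))**2 = (3 + sqrt(25))**2 = (3 + 5)**2 = 8**2 = 64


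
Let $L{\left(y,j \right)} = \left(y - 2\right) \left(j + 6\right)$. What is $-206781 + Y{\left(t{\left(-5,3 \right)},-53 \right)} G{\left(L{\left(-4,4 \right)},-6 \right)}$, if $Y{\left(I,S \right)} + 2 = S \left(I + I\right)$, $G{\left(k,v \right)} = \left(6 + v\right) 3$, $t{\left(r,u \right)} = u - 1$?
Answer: $-206781$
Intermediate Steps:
$L{\left(y,j \right)} = \left(-2 + y\right) \left(6 + j\right)$
$t{\left(r,u \right)} = -1 + u$
$G{\left(k,v \right)} = 18 + 3 v$
$Y{\left(I,S \right)} = -2 + 2 I S$ ($Y{\left(I,S \right)} = -2 + S \left(I + I\right) = -2 + S 2 I = -2 + 2 I S$)
$-206781 + Y{\left(t{\left(-5,3 \right)},-53 \right)} G{\left(L{\left(-4,4 \right)},-6 \right)} = -206781 + \left(-2 + 2 \left(-1 + 3\right) \left(-53\right)\right) \left(18 + 3 \left(-6\right)\right) = -206781 + \left(-2 + 2 \cdot 2 \left(-53\right)\right) \left(18 - 18\right) = -206781 + \left(-2 - 212\right) 0 = -206781 - 0 = -206781 + 0 = -206781$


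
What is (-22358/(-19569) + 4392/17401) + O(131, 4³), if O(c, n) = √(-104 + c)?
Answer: 474998606/340520169 + 3*√3 ≈ 6.5911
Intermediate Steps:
(-22358/(-19569) + 4392/17401) + O(131, 4³) = (-22358/(-19569) + 4392/17401) + √(-104 + 131) = (-22358*(-1/19569) + 4392*(1/17401)) + √27 = (22358/19569 + 4392/17401) + 3*√3 = 474998606/340520169 + 3*√3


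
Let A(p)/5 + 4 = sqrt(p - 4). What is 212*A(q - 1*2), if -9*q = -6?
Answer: -4240 + 4240*I*sqrt(3)/3 ≈ -4240.0 + 2448.0*I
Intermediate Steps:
q = 2/3 (q = -1/9*(-6) = 2/3 ≈ 0.66667)
A(p) = -20 + 5*sqrt(-4 + p) (A(p) = -20 + 5*sqrt(p - 4) = -20 + 5*sqrt(-4 + p))
212*A(q - 1*2) = 212*(-20 + 5*sqrt(-4 + (2/3 - 1*2))) = 212*(-20 + 5*sqrt(-4 + (2/3 - 2))) = 212*(-20 + 5*sqrt(-4 - 4/3)) = 212*(-20 + 5*sqrt(-16/3)) = 212*(-20 + 5*(4*I*sqrt(3)/3)) = 212*(-20 + 20*I*sqrt(3)/3) = -4240 + 4240*I*sqrt(3)/3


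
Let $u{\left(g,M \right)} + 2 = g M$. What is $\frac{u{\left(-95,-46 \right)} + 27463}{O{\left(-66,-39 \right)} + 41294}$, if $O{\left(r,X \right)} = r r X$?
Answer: $- \frac{31831}{128590} \approx -0.24754$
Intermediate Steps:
$O{\left(r,X \right)} = X r^{2}$ ($O{\left(r,X \right)} = r^{2} X = X r^{2}$)
$u{\left(g,M \right)} = -2 + M g$ ($u{\left(g,M \right)} = -2 + g M = -2 + M g$)
$\frac{u{\left(-95,-46 \right)} + 27463}{O{\left(-66,-39 \right)} + 41294} = \frac{\left(-2 - -4370\right) + 27463}{- 39 \left(-66\right)^{2} + 41294} = \frac{\left(-2 + 4370\right) + 27463}{\left(-39\right) 4356 + 41294} = \frac{4368 + 27463}{-169884 + 41294} = \frac{31831}{-128590} = 31831 \left(- \frac{1}{128590}\right) = - \frac{31831}{128590}$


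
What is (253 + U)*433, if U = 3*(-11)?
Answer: 95260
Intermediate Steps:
U = -33
(253 + U)*433 = (253 - 33)*433 = 220*433 = 95260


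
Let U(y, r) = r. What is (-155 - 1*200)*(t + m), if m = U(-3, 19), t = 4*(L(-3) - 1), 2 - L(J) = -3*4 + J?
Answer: -29465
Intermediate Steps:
L(J) = 14 - J (L(J) = 2 - (-3*4 + J) = 2 - (-12 + J) = 2 + (12 - J) = 14 - J)
t = 64 (t = 4*((14 - 1*(-3)) - 1) = 4*((14 + 3) - 1) = 4*(17 - 1) = 4*16 = 64)
m = 19
(-155 - 1*200)*(t + m) = (-155 - 1*200)*(64 + 19) = (-155 - 200)*83 = -355*83 = -29465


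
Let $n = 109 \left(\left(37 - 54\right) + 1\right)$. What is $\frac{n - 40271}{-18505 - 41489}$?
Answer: $\frac{14005}{19998} \approx 0.70032$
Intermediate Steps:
$n = -1744$ ($n = 109 \left(-17 + 1\right) = 109 \left(-16\right) = -1744$)
$\frac{n - 40271}{-18505 - 41489} = \frac{-1744 - 40271}{-18505 - 41489} = - \frac{42015}{-59994} = \left(-42015\right) \left(- \frac{1}{59994}\right) = \frac{14005}{19998}$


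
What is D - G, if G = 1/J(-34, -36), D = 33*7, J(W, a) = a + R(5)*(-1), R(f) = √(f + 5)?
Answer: 148551/643 - √10/1286 ≈ 231.03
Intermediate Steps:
R(f) = √(5 + f)
J(W, a) = a - √10 (J(W, a) = a + √(5 + 5)*(-1) = a + √10*(-1) = a - √10)
D = 231
G = 1/(-36 - √10) ≈ -0.025535
D - G = 231 - (-18/643 + √10/1286) = 231 + (18/643 - √10/1286) = 148551/643 - √10/1286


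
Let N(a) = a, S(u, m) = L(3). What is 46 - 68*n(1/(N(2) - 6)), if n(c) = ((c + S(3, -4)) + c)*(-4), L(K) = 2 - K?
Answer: -362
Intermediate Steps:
S(u, m) = -1 (S(u, m) = 2 - 1*3 = 2 - 3 = -1)
n(c) = 4 - 8*c (n(c) = ((c - 1) + c)*(-4) = ((-1 + c) + c)*(-4) = (-1 + 2*c)*(-4) = 4 - 8*c)
46 - 68*n(1/(N(2) - 6)) = 46 - 68*(4 - 8/(2 - 6)) = 46 - 68*(4 - 8/(-4)) = 46 - 68*(4 - 8*(-1/4)) = 46 - 68*(4 + 2) = 46 - 68*6 = 46 - 408 = -362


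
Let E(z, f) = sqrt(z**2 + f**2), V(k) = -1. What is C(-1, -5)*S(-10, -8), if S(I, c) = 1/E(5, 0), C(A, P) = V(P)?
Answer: -1/5 ≈ -0.20000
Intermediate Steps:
C(A, P) = -1
E(z, f) = sqrt(f**2 + z**2)
S(I, c) = 1/5 (S(I, c) = 1/(sqrt(0**2 + 5**2)) = 1/(sqrt(0 + 25)) = 1/(sqrt(25)) = 1/5)
C(-1, -5)*S(-10, -8) = -1*1/5 = -1/5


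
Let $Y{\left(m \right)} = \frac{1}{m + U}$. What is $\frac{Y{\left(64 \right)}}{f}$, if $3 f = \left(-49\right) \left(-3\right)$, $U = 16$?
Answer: $\frac{1}{3920} \approx 0.0002551$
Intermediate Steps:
$Y{\left(m \right)} = \frac{1}{16 + m}$ ($Y{\left(m \right)} = \frac{1}{m + 16} = \frac{1}{16 + m}$)
$f = 49$ ($f = \frac{\left(-49\right) \left(-3\right)}{3} = \frac{1}{3} \cdot 147 = 49$)
$\frac{Y{\left(64 \right)}}{f} = \frac{1}{\left(16 + 64\right) 49} = \frac{1}{80} \cdot \frac{1}{49} = \frac{1}{3920}$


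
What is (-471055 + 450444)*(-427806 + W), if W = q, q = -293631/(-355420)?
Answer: 241070243259783/27340 ≈ 8.8175e+9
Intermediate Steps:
q = 22587/27340 (q = -293631*(-1/355420) = 22587/27340 ≈ 0.82615)
W = 22587/27340 ≈ 0.82615
(-471055 + 450444)*(-427806 + W) = (-471055 + 450444)*(-427806 + 22587/27340) = -20611*(-11696193453/27340) = 241070243259783/27340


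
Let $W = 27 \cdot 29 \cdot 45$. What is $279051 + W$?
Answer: $314286$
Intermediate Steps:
$W = 35235$ ($W = 783 \cdot 45 = 35235$)
$279051 + W = 279051 + 35235 = 314286$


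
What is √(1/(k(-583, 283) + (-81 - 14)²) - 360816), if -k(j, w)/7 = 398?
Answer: I*√14044806452497/6239 ≈ 600.68*I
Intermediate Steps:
k(j, w) = -2786 (k(j, w) = -7*398 = -2786)
√(1/(k(-583, 283) + (-81 - 14)²) - 360816) = √(1/(-2786 + (-81 - 14)²) - 360816) = √(1/(-2786 + (-95)²) - 360816) = √(1/(-2786 + 9025) - 360816) = √(1/6239 - 360816) = √(-2251131023/6239) = I*√14044806452497/6239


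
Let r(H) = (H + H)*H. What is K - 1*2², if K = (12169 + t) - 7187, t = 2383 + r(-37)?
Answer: 10099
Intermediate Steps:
r(H) = 2*H² (r(H) = (2*H)*H = 2*H²)
t = 5121 (t = 2383 + 2*(-37)² = 2383 + 2*1369 = 2383 + 2738 = 5121)
K = 10103 (K = (12169 + 5121) - 7187 = 17290 - 7187 = 10103)
K - 1*2² = 10103 - 1*2² = 10103 - 1*4 = 10103 - 4 = 10099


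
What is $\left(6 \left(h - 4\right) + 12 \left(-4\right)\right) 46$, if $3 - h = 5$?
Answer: $-3864$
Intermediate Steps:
$h = -2$ ($h = 3 - 5 = -2$)
$\left(6 \left(h - 4\right) + 12 \left(-4\right)\right) 46 = \left(6 \left(-2 - 4\right) + 12 \left(-4\right)\right) 46 = \left(6 \left(-6\right) - 48\right) 46 = \left(-36 - 48\right) 46 = \left(-84\right) 46 = -3864$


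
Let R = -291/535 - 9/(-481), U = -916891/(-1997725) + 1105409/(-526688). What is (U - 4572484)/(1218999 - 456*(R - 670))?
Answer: -247611227056588403951839/82569383988361982436960 ≈ -2.9988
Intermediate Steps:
U = -1725387707517/1052177784800 (U = -916891*(-1/1997725) + 1105409*(-1/526688) = 916891/1997725 - 1105409/526688 = -1725387707517/1052177784800 ≈ -1.6398)
R = -135156/257335 (R = -291*1/535 - 9*(-1/481) = -291/535 + 9/481 = -135156/257335 ≈ -0.52521)
(U - 4572484)/(1218999 - 456*(R - 670)) = (-1725387707517/1052177784800 - 4572484)/(1218999 - 456*(-135156/257335 - 670)) = -4811067811541150717/(1052177784800*(1218999 - 456*(-172549606/257335))) = -4811067811541150717/(1052177784800*(1218999 + 78682620336/257335)) = -4811067811541150717/(1052177784800*392373728001/257335) = -4811067811541150717/1052177784800*257335/392373728001 = -247611227056588403951839/82569383988361982436960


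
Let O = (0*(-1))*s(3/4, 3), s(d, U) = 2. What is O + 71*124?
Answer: 8804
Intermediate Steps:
O = 0 (O = (0*(-1))*2 = 0*2 = 0)
O + 71*124 = 0 + 71*124 = 0 + 8804 = 8804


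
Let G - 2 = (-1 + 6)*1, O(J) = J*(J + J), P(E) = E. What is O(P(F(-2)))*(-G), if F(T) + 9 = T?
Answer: -1694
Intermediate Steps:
F(T) = -9 + T
O(J) = 2*J² (O(J) = J*(2*J) = 2*J²)
G = 7 (G = 2 + (-1 + 6)*1 = 2 + 5*1 = 2 + 5 = 7)
O(P(F(-2)))*(-G) = (2*(-9 - 2)²)*(-1*7) = (2*(-11)²)*(-7) = (2*121)*(-7) = 242*(-7) = -1694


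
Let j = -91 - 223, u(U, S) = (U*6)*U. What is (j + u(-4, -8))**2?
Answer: 47524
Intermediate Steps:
u(U, S) = 6*U**2 (u(U, S) = (6*U)*U = 6*U**2)
j = -314
(j + u(-4, -8))**2 = (-314 + 6*(-4)**2)**2 = (-314 + 6*16)**2 = (-314 + 96)**2 = (-218)**2 = 47524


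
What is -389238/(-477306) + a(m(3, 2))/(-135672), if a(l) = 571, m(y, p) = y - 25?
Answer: 2918675345/3597614424 ≈ 0.81128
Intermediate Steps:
m(y, p) = -25 + y
-389238/(-477306) + a(m(3, 2))/(-135672) = -389238/(-477306) + 571/(-135672) = -389238*(-1/477306) + 571*(-1/135672) = 64873/79551 - 571/135672 = 2918675345/3597614424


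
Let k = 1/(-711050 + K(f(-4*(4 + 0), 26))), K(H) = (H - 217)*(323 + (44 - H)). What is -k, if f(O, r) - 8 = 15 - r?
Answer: 1/792450 ≈ 1.2619e-6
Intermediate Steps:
f(O, r) = 23 - r (f(O, r) = 8 + (15 - r) = 23 - r)
K(H) = (-217 + H)*(367 - H)
k = -1/792450 (k = 1/(-711050 + (-79639 - (23 - 1*26)**2 + 584*(23 - 1*26))) = 1/(-711050 + (-79639 - (23 - 26)**2 + 584*(23 - 26))) = 1/(-711050 + (-79639 - 1*(-3)**2 + 584*(-3))) = 1/(-711050 + (-79639 - 1*9 - 1752)) = 1/(-711050 + (-79639 - 9 - 1752)) = 1/(-711050 - 81400) = 1/(-792450) = -1/792450 ≈ -1.2619e-6)
-k = -1*(-1/792450) = 1/792450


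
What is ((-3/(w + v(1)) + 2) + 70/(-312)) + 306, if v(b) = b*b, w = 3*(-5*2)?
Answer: 1392845/4524 ≈ 307.88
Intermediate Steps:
w = -30 (w = 3*(-10) = -30)
v(b) = b²
((-3/(w + v(1)) + 2) + 70/(-312)) + 306 = ((-3/(-30 + 1²) + 2) + 70/(-312)) + 306 = ((-3/(-30 + 1) + 2) + 70*(-1/312)) + 306 = ((-3/(-29) + 2) - 35/156) + 306 = ((-1/29*(-3) + 2) - 35/156) + 306 = ((3/29 + 2) - 35/156) + 306 = (61/29 - 35/156) + 306 = 8501/4524 + 306 = 1392845/4524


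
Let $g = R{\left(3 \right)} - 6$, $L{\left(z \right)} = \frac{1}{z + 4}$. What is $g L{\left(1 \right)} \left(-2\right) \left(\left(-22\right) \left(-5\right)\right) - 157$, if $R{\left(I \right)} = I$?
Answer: $-25$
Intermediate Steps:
$L{\left(z \right)} = \frac{1}{4 + z}$
$g = -3$ ($g = 3 - 6 = -3$)
$g L{\left(1 \right)} \left(-2\right) \left(\left(-22\right) \left(-5\right)\right) - 157 = - \frac{3}{4 + 1} \left(-2\right) \left(\left(-22\right) \left(-5\right)\right) - 157 = - \frac{3}{5} \left(-2\right) 110 - 157 = \left(-3\right) \frac{1}{5} \left(-2\right) 110 - 157 = \left(- \frac{3}{5}\right) \left(-2\right) 110 - 157 = \frac{6}{5} \cdot 110 - 157 = 132 - 157 = -25$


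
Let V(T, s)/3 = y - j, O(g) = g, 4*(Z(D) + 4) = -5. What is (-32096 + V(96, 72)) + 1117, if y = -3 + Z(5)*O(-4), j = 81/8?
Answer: -247643/8 ≈ -30955.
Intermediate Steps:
Z(D) = -21/4 (Z(D) = -4 + (¼)*(-5) = -4 - 5/4 = -21/4)
j = 81/8 (j = 81*(⅛) = 81/8 ≈ 10.125)
y = 18 (y = -3 - 21/4*(-4) = -3 + 21 = 18)
V(T, s) = 189/8 (V(T, s) = 3*(18 - 1*81/8) = 3*(18 - 81/8) = 3*(63/8) = 189/8)
(-32096 + V(96, 72)) + 1117 = (-32096 + 189/8) + 1117 = -256579/8 + 1117 = -247643/8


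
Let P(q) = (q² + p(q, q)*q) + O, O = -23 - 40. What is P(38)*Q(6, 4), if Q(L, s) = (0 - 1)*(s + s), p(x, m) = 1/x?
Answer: -11056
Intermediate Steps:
O = -63
Q(L, s) = -2*s
P(q) = -62 + q² (P(q) = (q² + q/q) - 63 = (q² + 1) - 63 = (1 + q²) - 63 = -62 + q²)
P(38)*Q(6, 4) = (-62 + 38²)*(-2*4) = (-62 + 1444)*(-8) = 1382*(-8) = -11056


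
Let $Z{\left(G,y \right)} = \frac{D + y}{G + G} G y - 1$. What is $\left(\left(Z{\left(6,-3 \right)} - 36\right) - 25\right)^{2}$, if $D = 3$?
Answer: $3844$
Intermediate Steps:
$Z{\left(G,y \right)} = -1 + y \left(\frac{3}{2} + \frac{y}{2}\right)$ ($Z{\left(G,y \right)} = \frac{3 + y}{G + G} G y - 1 = \frac{3 + y}{2 G} G y - 1 = \left(\frac{3}{2} + \frac{y}{2}\right) y - 1 = y \left(\frac{3}{2} + \frac{y}{2}\right) - 1 = -1 + y \left(\frac{3}{2} + \frac{y}{2}\right)$)
$\left(\left(Z{\left(6,-3 \right)} - 36\right) - 25\right)^{2} = \left(\left(\left(-1 + \frac{\left(-3\right)^{2}}{2} + \frac{3}{2} \left(-3\right)\right) - 36\right) - 25\right)^{2} = \left(\left(\left(-1 + \frac{1}{2} \cdot 9 - \frac{9}{2}\right) - 36\right) - 25\right)^{2} = \left(\left(\left(-1 + \frac{9}{2} - \frac{9}{2}\right) - 36\right) - 25\right)^{2} = \left(\left(-1 - 36\right) - 25\right)^{2} = \left(-37 - 25\right)^{2} = \left(-62\right)^{2} = 3844$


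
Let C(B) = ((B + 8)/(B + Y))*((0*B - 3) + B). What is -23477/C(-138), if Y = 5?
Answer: 3122441/18330 ≈ 170.35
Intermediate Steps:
C(B) = (-3 + B)*(8 + B)/(5 + B) (C(B) = ((B + 8)/(B + 5))*((0*B - 3) + B) = ((8 + B)/(5 + B))*((0 - 3) + B) = ((8 + B)/(5 + B))*(-3 + B) = (-3 + B)*(8 + B)/(5 + B))
-23477/C(-138) = -23477*(5 - 138)/(-24 + (-138)**2 + 5*(-138)) = -23477*(-133/(-24 + 19044 - 690)) = -23477/((-1/133*18330)) = -23477/(-18330/133) = -23477*(-133/18330) = 3122441/18330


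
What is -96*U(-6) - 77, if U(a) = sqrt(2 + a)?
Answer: -77 - 192*I ≈ -77.0 - 192.0*I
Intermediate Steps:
-96*U(-6) - 77 = -96*sqrt(2 - 6) - 77 = -192*I - 77 = -77 - 192*I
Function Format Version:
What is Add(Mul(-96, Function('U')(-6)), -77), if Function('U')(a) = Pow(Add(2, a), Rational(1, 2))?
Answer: Add(-77, Mul(-192, I)) ≈ Add(-77.000, Mul(-192.00, I))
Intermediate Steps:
Add(Mul(-96, Function('U')(-6)), -77) = Add(Mul(-96, Pow(Add(2, -6), Rational(1, 2))), -77) = Add(Mul(-96, Pow(-4, Rational(1, 2))), -77) = Add(Mul(-96, Mul(2, I)), -77) = Add(Mul(-192, I), -77) = Add(-77, Mul(-192, I))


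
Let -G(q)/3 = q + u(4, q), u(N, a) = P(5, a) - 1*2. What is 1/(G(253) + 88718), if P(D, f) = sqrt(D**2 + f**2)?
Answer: 87965/7737264919 + 3*sqrt(64034)/7737264919 ≈ 1.1467e-5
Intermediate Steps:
u(N, a) = -2 + sqrt(25 + a**2) (u(N, a) = sqrt(5**2 + a**2) - 1*2 = sqrt(25 + a**2) - 2 = -2 + sqrt(25 + a**2))
G(q) = 6 - 3*q - 3*sqrt(25 + q**2) (G(q) = -3*(q + (-2 + sqrt(25 + q**2))) = -3*(-2 + q + sqrt(25 + q**2)) = 6 - 3*q - 3*sqrt(25 + q**2))
1/(G(253) + 88718) = 1/((6 - 3*253 - 3*sqrt(25 + 253**2)) + 88718) = 1/((6 - 759 - 3*sqrt(25 + 64009)) + 88718) = 1/((6 - 759 - 3*sqrt(64034)) + 88718) = 1/((-753 - 3*sqrt(64034)) + 88718) = 1/(87965 - 3*sqrt(64034))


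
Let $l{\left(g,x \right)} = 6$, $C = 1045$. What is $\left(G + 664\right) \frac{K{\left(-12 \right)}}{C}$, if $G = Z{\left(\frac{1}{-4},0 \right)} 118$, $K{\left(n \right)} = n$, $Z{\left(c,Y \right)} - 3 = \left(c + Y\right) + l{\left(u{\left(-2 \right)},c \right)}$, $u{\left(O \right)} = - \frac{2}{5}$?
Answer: $- \frac{20358}{1045} \approx -19.481$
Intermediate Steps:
$u{\left(O \right)} = - \frac{2}{5}$ ($u{\left(O \right)} = \left(-2\right) \frac{1}{5} = - \frac{2}{5}$)
$Z{\left(c,Y \right)} = 9 + Y + c$ ($Z{\left(c,Y \right)} = 3 + \left(\left(c + Y\right) + 6\right) = 3 + \left(\left(Y + c\right) + 6\right) = 3 + \left(6 + Y + c\right) = 9 + Y + c$)
$G = \frac{2065}{2}$ ($G = \left(9 + 0 + \frac{1}{-4}\right) 118 = \left(9 + 0 - \frac{1}{4}\right) 118 = \frac{35}{4} \cdot 118 = \frac{2065}{2} \approx 1032.5$)
$\left(G + 664\right) \frac{K{\left(-12 \right)}}{C} = \left(\frac{2065}{2} + 664\right) \left(- \frac{12}{1045}\right) = \frac{3393 \left(\left(-12\right) \frac{1}{1045}\right)}{2} = \frac{3393}{2} \left(- \frac{12}{1045}\right) = - \frac{20358}{1045}$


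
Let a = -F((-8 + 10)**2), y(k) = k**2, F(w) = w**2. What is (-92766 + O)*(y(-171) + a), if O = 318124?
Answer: 6586087550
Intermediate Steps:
a = -16 (a = -((-8 + 10)**2)**2 = -(2**2)**2 = -1*4**2 = -1*16 = -16)
(-92766 + O)*(y(-171) + a) = (-92766 + 318124)*((-171)**2 - 16) = 225358*(29241 - 16) = 225358*29225 = 6586087550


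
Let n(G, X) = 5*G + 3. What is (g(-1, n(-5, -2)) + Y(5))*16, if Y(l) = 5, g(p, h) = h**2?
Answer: 7824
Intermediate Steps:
n(G, X) = 3 + 5*G
(g(-1, n(-5, -2)) + Y(5))*16 = ((3 + 5*(-5))**2 + 5)*16 = ((3 - 25)**2 + 5)*16 = ((-22)**2 + 5)*16 = (484 + 5)*16 = 489*16 = 7824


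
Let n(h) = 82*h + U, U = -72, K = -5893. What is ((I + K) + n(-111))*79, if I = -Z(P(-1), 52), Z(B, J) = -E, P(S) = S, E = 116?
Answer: -1181129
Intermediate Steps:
Z(B, J) = -116 (Z(B, J) = -1*116 = -116)
I = 116 (I = -1*(-116) = 116)
n(h) = -72 + 82*h (n(h) = 82*h - 72 = -72 + 82*h)
((I + K) + n(-111))*79 = ((116 - 5893) + (-72 + 82*(-111)))*79 = (-5777 + (-72 - 9102))*79 = (-5777 - 9174)*79 = -14951*79 = -1181129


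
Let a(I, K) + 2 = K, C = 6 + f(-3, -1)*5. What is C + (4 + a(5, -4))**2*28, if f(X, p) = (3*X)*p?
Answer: 163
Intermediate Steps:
f(X, p) = 3*X*p
C = 51 (C = 6 + (3*(-3)*(-1))*5 = 6 + 9*5 = 6 + 45 = 51)
a(I, K) = -2 + K
C + (4 + a(5, -4))**2*28 = 51 + (4 + (-2 - 4))**2*28 = 51 + (4 - 6)**2*28 = 51 + (-2)**2*28 = 51 + 4*28 = 51 + 112 = 163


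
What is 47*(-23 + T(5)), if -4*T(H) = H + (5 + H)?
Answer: -5029/4 ≈ -1257.3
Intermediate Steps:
T(H) = -5/4 - H/2 (T(H) = -(H + (5 + H))/4 = -(5 + 2*H)/4 = -5/4 - H/2)
47*(-23 + T(5)) = 47*(-23 + (-5/4 - ½*5)) = 47*(-23 + (-5/4 - 5/2)) = 47*(-23 - 15/4) = 47*(-107/4) = -5029/4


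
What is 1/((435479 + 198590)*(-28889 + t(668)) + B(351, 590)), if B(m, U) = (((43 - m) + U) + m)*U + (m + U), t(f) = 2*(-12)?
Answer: -1/18332462586 ≈ -5.4548e-11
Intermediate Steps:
t(f) = -24
B(m, U) = U + m + U*(43 + U) (B(m, U) = ((43 + U - m) + m)*U + (U + m) = (43 + U)*U + (U + m) = U*(43 + U) + (U + m) = U + m + U*(43 + U))
1/((435479 + 198590)*(-28889 + t(668)) + B(351, 590)) = 1/((435479 + 198590)*(-28889 - 24) + (351 + 590² + 44*590)) = 1/(634069*(-28913) + (351 + 348100 + 25960)) = 1/(-18332836997 + 374411) = 1/(-18332462586) = -1/18332462586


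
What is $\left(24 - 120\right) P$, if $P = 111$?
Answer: $-10656$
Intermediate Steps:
$\left(24 - 120\right) P = \left(24 - 120\right) 111 = \left(-96\right) 111 = -10656$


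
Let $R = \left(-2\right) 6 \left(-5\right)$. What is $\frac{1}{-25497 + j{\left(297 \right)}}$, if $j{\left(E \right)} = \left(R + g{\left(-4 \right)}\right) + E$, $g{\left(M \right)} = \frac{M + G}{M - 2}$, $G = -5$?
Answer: $- \frac{2}{50277} \approx -3.978 \cdot 10^{-5}$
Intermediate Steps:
$g{\left(M \right)} = \frac{-5 + M}{-2 + M}$ ($g{\left(M \right)} = \frac{M - 5}{M - 2} = \frac{-5 + M}{-2 + M}$)
$R = 60$ ($R = \left(-12\right) \left(-5\right) = 60$)
$j{\left(E \right)} = \frac{123}{2} + E$ ($j{\left(E \right)} = \left(60 + \frac{-5 - 4}{-2 - 4}\right) + E = \left(60 + \frac{1}{-6} \left(-9\right)\right) + E = \left(60 - - \frac{3}{2}\right) + E = \left(60 + \frac{3}{2}\right) + E = \frac{123}{2} + E$)
$\frac{1}{-25497 + j{\left(297 \right)}} = \frac{1}{-25497 + \left(\frac{123}{2} + 297\right)} = \frac{1}{-25497 + \frac{717}{2}} = \frac{1}{- \frac{50277}{2}} = - \frac{2}{50277}$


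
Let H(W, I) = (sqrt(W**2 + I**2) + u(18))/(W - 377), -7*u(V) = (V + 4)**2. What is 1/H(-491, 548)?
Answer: -2940784/26293609 - 42532*sqrt(541385)/26293609 ≈ -1.3020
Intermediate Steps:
u(V) = -(4 + V)**2/7 (u(V) = -(V + 4)**2/7 = -(4 + V)**2/7)
H(W, I) = (-484/7 + sqrt(I**2 + W**2))/(-377 + W) (H(W, I) = (sqrt(W**2 + I**2) - (4 + 18)**2/7)/(W - 377) = (sqrt(I**2 + W**2) - 1/7*22**2)/(-377 + W) = (sqrt(I**2 + W**2) - 1/7*484)/(-377 + W) = (sqrt(I**2 + W**2) - 484/7)/(-377 + W) = (-484/7 + sqrt(I**2 + W**2))/(-377 + W))
1/H(-491, 548) = 1/((-484/7 + sqrt(548**2 + (-491)**2))/(-377 - 491)) = 1/((-484/7 + sqrt(300304 + 241081))/(-868)) = 1/(-(-484/7 + sqrt(541385))/868) = 1/(121/1519 - sqrt(541385)/868)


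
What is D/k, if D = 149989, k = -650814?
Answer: -149989/650814 ≈ -0.23046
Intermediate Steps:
D/k = 149989/(-650814) = 149989*(-1/650814) = -149989/650814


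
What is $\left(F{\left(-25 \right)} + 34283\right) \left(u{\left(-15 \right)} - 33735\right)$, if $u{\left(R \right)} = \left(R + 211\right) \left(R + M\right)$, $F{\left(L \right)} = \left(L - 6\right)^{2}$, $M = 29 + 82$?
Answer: $-525805236$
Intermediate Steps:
$M = 111$
$F{\left(L \right)} = \left(-6 + L\right)^{2}$
$u{\left(R \right)} = \left(111 + R\right) \left(211 + R\right)$ ($u{\left(R \right)} = \left(R + 211\right) \left(R + 111\right) = \left(211 + R\right) \left(111 + R\right) = \left(111 + R\right) \left(211 + R\right)$)
$\left(F{\left(-25 \right)} + 34283\right) \left(u{\left(-15 \right)} - 33735\right) = \left(\left(-6 - 25\right)^{2} + 34283\right) \left(\left(23421 + \left(-15\right)^{2} + 322 \left(-15\right)\right) - 33735\right) = \left(\left(-31\right)^{2} + 34283\right) \left(\left(23421 + 225 - 4830\right) - 33735\right) = \left(961 + 34283\right) \left(18816 - 33735\right) = 35244 \left(-14919\right) = -525805236$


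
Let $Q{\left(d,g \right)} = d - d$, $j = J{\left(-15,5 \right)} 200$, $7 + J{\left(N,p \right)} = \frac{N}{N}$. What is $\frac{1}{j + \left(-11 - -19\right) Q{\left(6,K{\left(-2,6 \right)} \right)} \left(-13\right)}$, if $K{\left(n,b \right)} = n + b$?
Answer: $- \frac{1}{1200} \approx -0.00083333$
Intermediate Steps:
$J{\left(N,p \right)} = -6$ ($J{\left(N,p \right)} = -7 + \frac{N}{N} = -7 + 1 = -6$)
$K{\left(n,b \right)} = b + n$
$j = -1200$ ($j = \left(-6\right) 200 = -1200$)
$Q{\left(d,g \right)} = 0$
$\frac{1}{j + \left(-11 - -19\right) Q{\left(6,K{\left(-2,6 \right)} \right)} \left(-13\right)} = \frac{1}{-1200 + \left(-11 - -19\right) 0 \left(-13\right)} = \frac{1}{-1200 + \left(-11 + 19\right) 0 \left(-13\right)} = \frac{1}{-1200 + 8 \cdot 0 \left(-13\right)} = \frac{1}{-1200 + 0 \left(-13\right)} = \frac{1}{-1200 + 0} = \frac{1}{-1200} = - \frac{1}{1200}$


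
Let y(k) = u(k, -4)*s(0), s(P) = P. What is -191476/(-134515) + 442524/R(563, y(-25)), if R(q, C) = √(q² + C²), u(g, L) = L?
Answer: 59633916848/75731945 ≈ 787.43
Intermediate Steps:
y(k) = 0 (y(k) = -4*0 = 0)
R(q, C) = √(C² + q²)
-191476/(-134515) + 442524/R(563, y(-25)) = -191476/(-134515) + 442524/(√(0² + 563²)) = -191476*(-1/134515) + 442524/(√(0 + 316969)) = 191476/134515 + 442524/(√316969) = 191476/134515 + 442524/563 = 59633916848/75731945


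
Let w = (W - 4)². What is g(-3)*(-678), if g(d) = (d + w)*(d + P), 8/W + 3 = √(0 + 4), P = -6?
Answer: 860382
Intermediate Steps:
W = -8 (W = 8/(-3 + √(0 + 4)) = 8/(-3 + √4) = 8/(-3 + 2) = 8/(-1) = 8*(-1) = -8)
w = 144 (w = (-8 - 4)² = (-12)² = 144)
g(d) = (-6 + d)*(144 + d) (g(d) = (d + 144)*(d - 6) = (144 + d)*(-6 + d) = (-6 + d)*(144 + d))
g(-3)*(-678) = (-864 + (-3)² + 138*(-3))*(-678) = (-864 + 9 - 414)*(-678) = -1269*(-678) = 860382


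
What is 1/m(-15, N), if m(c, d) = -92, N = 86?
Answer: -1/92 ≈ -0.010870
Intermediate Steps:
1/m(-15, N) = 1/(-92) = -1/92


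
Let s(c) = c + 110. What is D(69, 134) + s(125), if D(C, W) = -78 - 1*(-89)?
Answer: 246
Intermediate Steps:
D(C, W) = 11 (D(C, W) = -78 + 89 = 11)
s(c) = 110 + c
D(69, 134) + s(125) = 11 + (110 + 125) = 11 + 235 = 246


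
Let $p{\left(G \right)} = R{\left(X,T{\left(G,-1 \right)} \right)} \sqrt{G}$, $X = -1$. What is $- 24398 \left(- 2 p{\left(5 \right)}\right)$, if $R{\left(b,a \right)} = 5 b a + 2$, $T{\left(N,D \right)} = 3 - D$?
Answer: $- 878328 \sqrt{5} \approx -1.964 \cdot 10^{6}$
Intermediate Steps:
$R{\left(b,a \right)} = 2 + 5 a b$ ($R{\left(b,a \right)} = 5 a b + 2 = 2 + 5 a b$)
$p{\left(G \right)} = - 18 \sqrt{G}$ ($p{\left(G \right)} = \left(2 + 5 \left(3 - -1\right) \left(-1\right)\right) \sqrt{G} = \left(2 + 5 \left(3 + 1\right) \left(-1\right)\right) \sqrt{G} = \left(2 + 5 \cdot 4 \left(-1\right)\right) \sqrt{G} = \left(2 - 20\right) \sqrt{G} = - 18 \sqrt{G}$)
$- 24398 \left(- 2 p{\left(5 \right)}\right) = - 24398 \left(- 2 \left(- 18 \sqrt{5}\right)\right) = - 24398 \cdot 36 \sqrt{5} = - 878328 \sqrt{5}$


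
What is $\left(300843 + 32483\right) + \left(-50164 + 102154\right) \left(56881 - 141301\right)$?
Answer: $-4388662474$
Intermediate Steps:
$\left(300843 + 32483\right) + \left(-50164 + 102154\right) \left(56881 - 141301\right) = 333326 + 51990 \left(-84420\right) = 333326 - 4388995800 = -4388662474$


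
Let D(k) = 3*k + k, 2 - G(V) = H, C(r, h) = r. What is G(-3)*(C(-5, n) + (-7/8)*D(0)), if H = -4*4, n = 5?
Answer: -90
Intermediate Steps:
H = -16
G(V) = 18 (G(V) = 2 - 1*(-16) = 2 + 16 = 18)
D(k) = 4*k
G(-3)*(C(-5, n) + (-7/8)*D(0)) = 18*(-5 + (-7/8)*(4*0)) = 18*(-5 - 7*1/8*0) = 18*(-5 - 7/8*0) = 18*(-5 + 0) = 18*(-5) = -90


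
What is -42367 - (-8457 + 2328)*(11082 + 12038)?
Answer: 141660113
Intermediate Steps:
-42367 - (-8457 + 2328)*(11082 + 12038) = -42367 - (-6129)*23120 = -42367 - 1*(-141702480) = -42367 + 141702480 = 141660113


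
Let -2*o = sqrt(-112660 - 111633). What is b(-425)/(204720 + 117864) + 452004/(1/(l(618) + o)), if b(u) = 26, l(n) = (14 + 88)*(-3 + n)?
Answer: 4573307387708653/161292 - 226002*I*sqrt(224293) ≈ 2.8354e+10 - 1.0703e+8*I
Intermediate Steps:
l(n) = -306 + 102*n (l(n) = 102*(-3 + n) = -306 + 102*n)
o = -I*sqrt(224293)/2 (o = -sqrt(-112660 - 111633)/2 = -I*sqrt(224293)/2 ≈ -236.8*I)
b(-425)/(204720 + 117864) + 452004/(1/(l(618) + o)) = 26/(204720 + 117864) + 452004/(1/((-306 + 102*618) - I*sqrt(224293)/2)) = 26/322584 + 452004/(1/((-306 + 63036) - I*sqrt(224293)/2)) = 26*(1/322584) + 452004/(1/(62730 - I*sqrt(224293)/2)) = 13/161292 + 452004*(62730 - I*sqrt(224293)/2) = 13/161292 + (28354210920 - 226002*I*sqrt(224293)) = 4573307387708653/161292 - 226002*I*sqrt(224293)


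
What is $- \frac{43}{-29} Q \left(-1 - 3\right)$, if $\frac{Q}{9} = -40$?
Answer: $\frac{61920}{29} \approx 2135.2$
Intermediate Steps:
$Q = -360$ ($Q = 9 \left(-40\right) = -360$)
$- \frac{43}{-29} Q \left(-1 - 3\right) = - \frac{43}{-29} \left(-360\right) \left(-1 - 3\right) = \left(-43\right) \left(- \frac{1}{29}\right) \left(-360\right) \left(-4\right) = \frac{43}{29} \left(-360\right) \left(-4\right) = \left(- \frac{15480}{29}\right) \left(-4\right) = \frac{61920}{29}$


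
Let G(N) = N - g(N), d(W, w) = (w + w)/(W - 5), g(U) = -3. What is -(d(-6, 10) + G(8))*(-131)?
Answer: 13231/11 ≈ 1202.8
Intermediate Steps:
d(W, w) = 2*w/(-5 + W) (d(W, w) = (2*w)/(-5 + W) = 2*w/(-5 + W))
G(N) = 3 + N (G(N) = N - 1*(-3) = N + 3 = 3 + N)
-(d(-6, 10) + G(8))*(-131) = -(2*10/(-5 - 6) + (3 + 8))*(-131) = -(2*10/(-11) + 11)*(-131) = -(2*10*(-1/11) + 11)*(-131) = -(-20/11 + 11)*(-131) = -101*(-131)/11 = -1*(-13231/11) = 13231/11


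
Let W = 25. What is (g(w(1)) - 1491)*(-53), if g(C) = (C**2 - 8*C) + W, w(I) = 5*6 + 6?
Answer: 24274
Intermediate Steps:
w(I) = 36 (w(I) = 30 + 6 = 36)
g(C) = 25 + C**2 - 8*C (g(C) = (C**2 - 8*C) + 25 = 25 + C**2 - 8*C)
(g(w(1)) - 1491)*(-53) = ((25 + 36**2 - 8*36) - 1491)*(-53) = ((25 + 1296 - 288) - 1491)*(-53) = (1033 - 1491)*(-53) = -458*(-53) = 24274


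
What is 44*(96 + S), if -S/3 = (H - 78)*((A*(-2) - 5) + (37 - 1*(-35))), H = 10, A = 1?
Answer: 587664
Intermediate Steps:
S = 13260 (S = -3*(10 - 78)*((1*(-2) - 5) + (37 - 1*(-35))) = -(-204)*((-2 - 5) + (37 + 35)) = -(-204)*(-7 + 72) = -(-204)*65 = -3*(-4420) = 13260)
44*(96 + S) = 44*(96 + 13260) = 44*13356 = 587664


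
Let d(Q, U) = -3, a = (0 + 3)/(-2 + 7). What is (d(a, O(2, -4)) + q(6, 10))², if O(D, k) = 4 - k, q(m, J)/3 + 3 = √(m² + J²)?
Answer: 1368 - 144*√34 ≈ 528.34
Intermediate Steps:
q(m, J) = -9 + 3*√(J² + m²) (q(m, J) = -9 + 3*√(m² + J²) = -9 + 3*√(J² + m²))
a = ⅗ (a = 3/5 = 3*(⅕) = ⅗ ≈ 0.60000)
(d(a, O(2, -4)) + q(6, 10))² = (-3 + (-9 + 3*√(10² + 6²)))² = (-3 + (-9 + 3*√(100 + 36)))² = (-3 + (-9 + 3*√136))² = (-3 + (-9 + 3*(2*√34)))² = (-3 + (-9 + 6*√34))² = (-12 + 6*√34)²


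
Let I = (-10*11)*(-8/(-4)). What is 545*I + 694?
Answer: -119206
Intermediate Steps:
I = -220 (I = -(-880)*(-1)/4 = -110*2 = -220)
545*I + 694 = 545*(-220) + 694 = -119900 + 694 = -119206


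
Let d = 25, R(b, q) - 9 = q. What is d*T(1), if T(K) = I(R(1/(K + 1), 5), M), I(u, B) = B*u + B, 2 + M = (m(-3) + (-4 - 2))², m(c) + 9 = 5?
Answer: 36750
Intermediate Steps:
R(b, q) = 9 + q
m(c) = -4 (m(c) = -9 + 5 = -4)
M = 98 (M = -2 + (-4 + (-4 - 2))² = -2 + (-4 - 6)² = -2 + (-10)² = -2 + 100 = 98)
I(u, B) = B + B*u
T(K) = 1470 (T(K) = 98*(1 + (9 + 5)) = 98*(1 + 14) = 98*15 = 1470)
d*T(1) = 25*1470 = 36750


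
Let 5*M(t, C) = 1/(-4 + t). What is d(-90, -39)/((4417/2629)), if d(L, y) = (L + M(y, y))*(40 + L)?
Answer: 508737790/189931 ≈ 2678.5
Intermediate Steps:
M(t, C) = 1/(5*(-4 + t))
d(L, y) = (40 + L)*(L + 1/(5*(-4 + y))) (d(L, y) = (L + 1/(5*(-4 + y)))*(40 + L) = (40 + L)*(L + 1/(5*(-4 + y))))
d(-90, -39)/((4417/2629)) = ((8 + (⅕)*(-90) - 90*(-4 - 39)*(40 - 90))/(-4 - 39))/((4417/2629)) = ((8 - 18 - 90*(-43)*(-50))/(-43))/((4417*(1/2629))) = (-(8 - 18 - 193500)/43)/(4417/2629) = -1/43*(-193510)*(2629/4417) = (193510/43)*(2629/4417) = 508737790/189931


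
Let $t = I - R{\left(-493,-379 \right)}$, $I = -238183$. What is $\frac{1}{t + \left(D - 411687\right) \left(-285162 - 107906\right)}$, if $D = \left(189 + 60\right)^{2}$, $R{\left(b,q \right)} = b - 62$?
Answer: $\frac{1}{137450139020} \approx 7.2754 \cdot 10^{-12}$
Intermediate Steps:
$R{\left(b,q \right)} = -62 + b$
$D = 62001$ ($D = 249^{2} = 62001$)
$t = -237628$ ($t = -238183 - \left(-62 - 493\right) = -238183 - -555 = -238183 + 555 = -237628$)
$\frac{1}{t + \left(D - 411687\right) \left(-285162 - 107906\right)} = \frac{1}{-237628 + \left(62001 - 411687\right) \left(-285162 - 107906\right)} = \frac{1}{-237628 - -137450376648} = \frac{1}{-237628 + 137450376648} = \frac{1}{137450139020}$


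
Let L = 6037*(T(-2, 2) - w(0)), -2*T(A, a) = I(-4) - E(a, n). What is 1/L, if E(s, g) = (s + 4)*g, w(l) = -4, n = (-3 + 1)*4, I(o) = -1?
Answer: -2/235443 ≈ -8.4946e-6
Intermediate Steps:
n = -8 (n = -2*4 = -8)
E(s, g) = g*(4 + s) (E(s, g) = (4 + s)*g = g*(4 + s))
T(A, a) = -31/2 - 4*a (T(A, a) = -(-1 - (-8)*(4 + a))/2 = -(-1 - (-32 - 8*a))/2 = -(-1 + (32 + 8*a))/2 = -(31 + 8*a)/2 = -31/2 - 4*a)
L = -235443/2 (L = 6037*((-31/2 - 4*2) - 1*(-4)) = 6037*((-31/2 - 8) + 4) = 6037*(-47/2 + 4) = 6037*(-39/2) = -235443/2 ≈ -1.1772e+5)
1/L = 1/(-235443/2) = -2/235443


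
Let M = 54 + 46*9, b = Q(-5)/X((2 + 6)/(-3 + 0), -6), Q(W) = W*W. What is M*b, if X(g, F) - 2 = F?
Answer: -2925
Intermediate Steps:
X(g, F) = 2 + F
Q(W) = W²
b = -25/4 (b = (-5)²/(2 - 6) = 25/(-4) = 25*(-¼) = -25/4 ≈ -6.2500)
M = 468 (M = 54 + 414 = 468)
M*b = 468*(-25/4) = -2925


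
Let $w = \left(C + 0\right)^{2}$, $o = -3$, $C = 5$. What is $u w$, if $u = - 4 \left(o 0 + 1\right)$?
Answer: $-100$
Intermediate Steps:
$w = 25$ ($w = \left(5 + 0\right)^{2} = 5^{2} = 25$)
$u = -4$ ($u = - 4 \left(\left(-3\right) 0 + 1\right) = - 4 \left(0 + 1\right) = \left(-4\right) 1 = -4$)
$u w = \left(-4\right) 25 = -100$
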